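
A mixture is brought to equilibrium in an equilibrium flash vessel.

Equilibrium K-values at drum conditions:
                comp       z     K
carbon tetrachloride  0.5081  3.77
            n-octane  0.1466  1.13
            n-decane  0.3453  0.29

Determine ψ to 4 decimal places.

ψ = 0.7078

Let ψ = V/F and solve Σ zᵢ(Kᵢ−1)/(1+ψ(Kᵢ−1)) = 0.
Check two-phase: ΣzᵢKᵢ = 2.1813 > 1 and Σzᵢ/Kᵢ = 1.4552 > 1, so g(0) = 1.1813 > 0 and g(1) = -0.4552 < 0.
Newton–Raphson from ψ = 0.5:
  ψ = 0.5000: g = 0.22792, g' = -1.1060 → ψ = 0.7061
  ψ = 0.7061: g = 0.00199, g' = -1.1482 → ψ = 0.7078
Converged at ψ = 0.7078.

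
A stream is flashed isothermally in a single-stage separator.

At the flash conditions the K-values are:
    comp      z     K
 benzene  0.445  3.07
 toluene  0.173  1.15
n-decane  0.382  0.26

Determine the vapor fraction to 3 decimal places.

Iterate (Newton) starting at ψ = 0.69:
  ψ = 0.690: g = -0.1747, g' = -1.200 → ψ = 0.544
  ψ = 0.544: g = -0.0163, g' = -1.011 → ψ = 0.528
Converged at ψ = 0.528.

ψ = 0.528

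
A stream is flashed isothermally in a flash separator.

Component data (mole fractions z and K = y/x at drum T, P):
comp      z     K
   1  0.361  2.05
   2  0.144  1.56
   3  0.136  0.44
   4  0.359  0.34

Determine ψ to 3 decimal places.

Iterate (Newton) starting at ψ = 0.53:
  ψ = 0.530: g = -0.1670, g' = -0.647 → ψ = 0.272
  ψ = 0.272: g = -0.0138, g' = -0.566 → ψ = 0.248
Converged at ψ = 0.248.

ψ = 0.248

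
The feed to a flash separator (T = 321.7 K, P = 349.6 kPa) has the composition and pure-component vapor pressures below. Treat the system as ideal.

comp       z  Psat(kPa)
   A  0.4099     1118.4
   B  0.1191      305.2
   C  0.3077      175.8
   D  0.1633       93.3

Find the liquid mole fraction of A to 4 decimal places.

x_A = 0.1901

Raoult's law: Kᵢ = Pᵢˢᵃᵗ/P = Pᵢˢᵃᵗ/349.6.
  K_A = 1118.4/349.6 = 3.199085, K_B = 305.2/349.6 = 0.872998, K_C = 175.8/349.6 = 0.502860, K_D = 93.3/349.6 = 0.266876
Rachford–Rice: g(ψ) = Σ zᵢ(Kᵢ−1)/(1+ψ(Kᵢ−1)) = 0.
Check two-phase: ΣzᵢKᵢ = 1.6136 > 1 and Σzᵢ/Kᵢ = 1.4883 > 1, so g(0) = 0.6136 > 0 and g(1) = -0.4883 < 0.
Iterate (Newton) starting at ψ = 0.5:
  ψ = 0.5000: g = 0.02061, g' = -0.8053 → ψ = 0.5256
  ψ = 0.5256: g = 0.00007, g' = -0.8004 → ψ = 0.5257
Converged at ψ = 0.5257.
Compositions from xᵢ = zᵢ/(1+ψ(Kᵢ−1)), yᵢ = Kᵢxᵢ:
  A: x = 0.1901, y = 0.6082
  B: x = 0.1276, y = 0.1114
  C: x = 0.4166, y = 0.2095
  D: x = 0.2657, y = 0.0709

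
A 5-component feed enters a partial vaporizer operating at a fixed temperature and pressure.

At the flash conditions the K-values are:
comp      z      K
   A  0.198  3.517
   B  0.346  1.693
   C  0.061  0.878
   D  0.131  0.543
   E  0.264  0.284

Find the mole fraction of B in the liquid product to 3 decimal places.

Rachford–Rice: g(β) = Σ zᵢ(Kᵢ−1)/(1+β(Kᵢ−1)) = 0.
g(0) = ΣzᵢKᵢ − 1 = 0.482 and g(1) = 1 − Σzᵢ/Kᵢ = -0.501, so a root lies in (0, 1).
Newton–Raphson from β = 0.35:
  β = 0.350: g = 0.1267, g' = -0.743 → β = 0.520
  β = 0.520: g = 0.0041, g' = -0.717 → β = 0.526
Converged at β = 0.526.
Compositions from xᵢ = zᵢ/(1+β(Kᵢ−1)), yᵢ = Kᵢxᵢ:
  A: x = 0.085, y = 0.300
  B: x = 0.254, y = 0.429
  C: x = 0.065, y = 0.057
  D: x = 0.172, y = 0.094
  E: x = 0.424, y = 0.120

x_B = 0.254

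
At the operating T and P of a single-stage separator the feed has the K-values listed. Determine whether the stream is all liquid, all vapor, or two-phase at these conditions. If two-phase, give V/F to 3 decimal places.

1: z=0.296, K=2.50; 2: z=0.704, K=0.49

ΣzᵢKᵢ = 1.085; Σzᵢ/Kᵢ = 1.555.
Both exceed 1, so a two-phase solution exists.
Let ψ = V/F and solve Σ zᵢ(Kᵢ−1)/(1+ψ(Kᵢ−1)) = 0.
Newton–Raphson from ψ = 0.5:
  ψ = 0.500: g = -0.2282, g' = -0.547 → ψ = 0.083
  ψ = 0.083: g = 0.0199, g' = -0.726 → ψ = 0.110
  ψ = 0.110: g = 0.0004, g' = -0.696 → ψ = 0.111
Converged at ψ = 0.111.

two-phase, V/F = 0.111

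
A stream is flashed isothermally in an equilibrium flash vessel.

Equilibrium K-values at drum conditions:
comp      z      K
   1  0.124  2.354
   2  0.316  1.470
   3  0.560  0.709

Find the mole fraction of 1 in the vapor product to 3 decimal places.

y_1 = 0.154

Material balance + equilibrium reduce to Σ zᵢ(Kᵢ−1)/(1+ψ(Kᵢ−1)) = 0.
Feasibility: ΣzᵢKᵢ = 1.153, Σzᵢ/Kᵢ = 1.057 — both > 1, two phases present.
Iterate (Newton) starting at ψ = 0.33:
  ψ = 0.330: g = 0.0644, g' = -0.219 → ψ = 0.624
  ψ = 0.624: g = 0.0067, g' = -0.179 → ψ = 0.662
Converged at ψ = 0.662.
Compositions from xᵢ = zᵢ/(1+ψ(Kᵢ−1)), yᵢ = Kᵢxᵢ:
  1: x = 0.065, y = 0.154
  2: x = 0.241, y = 0.354
  3: x = 0.694, y = 0.492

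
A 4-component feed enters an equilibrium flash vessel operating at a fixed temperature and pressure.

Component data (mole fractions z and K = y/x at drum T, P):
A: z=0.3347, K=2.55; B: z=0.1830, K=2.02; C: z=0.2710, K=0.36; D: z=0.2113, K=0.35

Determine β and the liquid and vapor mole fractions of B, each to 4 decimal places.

β = 0.4446, x_B = 0.1259, y_B = 0.2543

Let β = V/F and solve Σ zᵢ(Kᵢ−1)/(1+β(Kᵢ−1)) = 0.
Check two-phase: ΣzᵢKᵢ = 1.3947 > 1 and Σzᵢ/Kᵢ = 1.5783 > 1, so g(0) = 0.3947 > 0 and g(1) = -0.5783 < 0.
Newton iteration, β⁰ = 0.5:
  β = 0.5000: g = -0.04264, g' = -0.7747 → β = 0.4450
  β = 0.4450: g = -0.00031, g' = -0.7654 → β = 0.4446
Converged at β = 0.4446.
Compositions from xᵢ = zᵢ/(1+β(Kᵢ−1)), yᵢ = Kᵢxᵢ:
  A: x = 0.1982, y = 0.5053
  B: x = 0.1259, y = 0.2543
  C: x = 0.3788, y = 0.1364
  D: x = 0.2972, y = 0.1040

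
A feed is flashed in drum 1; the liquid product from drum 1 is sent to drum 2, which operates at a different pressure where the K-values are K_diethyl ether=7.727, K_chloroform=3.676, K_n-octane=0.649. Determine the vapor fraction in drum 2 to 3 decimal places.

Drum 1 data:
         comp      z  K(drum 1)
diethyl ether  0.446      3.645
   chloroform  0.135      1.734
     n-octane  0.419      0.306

Drum 1:
Rachford–Rice: g(ψ₁) = Σ zᵢ(Kᵢ−1)/(1+ψ₁(Kᵢ−1)) = 0.
Check two-phase: ΣzᵢKᵢ = 1.988 > 1 and Σzᵢ/Kᵢ = 1.569 > 1, so g(0) = 0.988 > 0 and g(1) = -0.569 < 0.
Newton iteration, ψ₁⁰ = 0.57:
  ψ₁ = 0.570: g = 0.0592, g' = -1.085 → ψ₁ = 0.625
  ψ₁ = 0.625: g = -0.0005, g' = -1.107 → ψ₁ = 0.624
Converged at ψ₁ = 0.624.
Drum-1 compositions:
  diethyl ether: x = 0.168, y = 0.613
  chloroform: x = 0.093, y = 0.161
  n-octane: x = 0.739, y = 0.226
Drum-2 feed = drum-1 liquid: z₂ = (0.1683, 0.0926, 0.7392).
Drum 2:
Newton–Raphson from ψ₂ = 0.41:
  ψ₂ = 0.410: g = 0.1163, g' = -0.814 → ψ₂ = 0.553
  ψ₂ = 0.553: g = 0.0179, g' = -0.590 → ψ₂ = 0.583
  ψ₂ = 0.583: g = 0.0005, g' = -0.559 → ψ₂ = 0.584
Converged at ψ₂ = 0.584.
  diethyl ether: x = 0.034, y = 0.264
  chloroform: x = 0.036, y = 0.133
  n-octane: x = 0.930, y = 0.603

V/F (drum 2) = 0.584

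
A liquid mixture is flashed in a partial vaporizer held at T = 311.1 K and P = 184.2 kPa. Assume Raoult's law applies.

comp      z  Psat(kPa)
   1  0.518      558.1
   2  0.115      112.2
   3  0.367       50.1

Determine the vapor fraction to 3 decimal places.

Raoult's law: Kᵢ = Pᵢˢᵃᵗ/P = Pᵢˢᵃᵗ/184.2.
  K_1 = 558.1/184.2 = 3.02986, K_2 = 112.2/184.2 = 0.60912, K_3 = 50.1/184.2 = 0.27199
Rachford–Rice: g(ψ) = Σ zᵢ(Kᵢ−1)/(1+ψ(Kᵢ−1)) = 0.
Feasibility: ΣzᵢKᵢ = 1.739, Σzᵢ/Kᵢ = 1.709 — both > 1, two phases present.
Newton–Raphson from ψ = 0.5:
  ψ = 0.500: g = 0.0459, g' = -1.034 → ψ = 0.544
Converged at ψ = 0.544.

ψ = 0.544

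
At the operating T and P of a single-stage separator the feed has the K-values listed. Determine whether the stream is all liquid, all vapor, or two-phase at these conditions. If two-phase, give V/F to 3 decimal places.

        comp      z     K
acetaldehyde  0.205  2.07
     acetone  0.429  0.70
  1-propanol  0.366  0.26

ΣzᵢKᵢ = 0.820; Σzᵢ/Kᵢ = 2.120.
Since ΣzᵢKᵢ < 1 the mixture is below its bubble point — single liquid phase.

all liquid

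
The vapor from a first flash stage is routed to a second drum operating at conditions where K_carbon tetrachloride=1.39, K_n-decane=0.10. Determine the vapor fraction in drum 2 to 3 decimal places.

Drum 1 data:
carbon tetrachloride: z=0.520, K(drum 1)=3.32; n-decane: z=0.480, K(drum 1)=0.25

V/F (drum 2) = 0.417

Drum 1:
Let ψ₁ = V/F and solve Σ zᵢ(Kᵢ−1)/(1+ψ₁(Kᵢ−1)) = 0.
Feasibility: ΣzᵢKᵢ = 1.846, Σzᵢ/Kᵢ = 2.077 — both > 1, two phases present.
Binary case is linear: z₁(K₁−1)(1+ψ₁(K₂−1)) + z₂(K₂−1)(1+ψ₁(K₁−1)) = 0
⇒ ψ₁ = [z₁(K₁−1)+z₂(K₂−1)] / [−(K₁−1)(K₂−1)] = 0.8464/1.7400 = 0.486
Drum-1 compositions:
  carbon tetrachloride: x = 0.244, y = 0.811
  n-decane: x = 0.756, y = 0.189
Drum-2 feed = drum-1 vapor: z₂ = (0.8111, 0.1889).
Drum 2:
Binary case is linear: z₁(K₁−1)(1+ψ₂(K₂−1)) + z₂(K₂−1)(1+ψ₂(K₁−1)) = 0
⇒ ψ₂ = [z₁(K₁−1)+z₂(K₂−1)] / [−(K₁−1)(K₂−1)] = 0.1463/0.3510 = 0.417
  carbon tetrachloride: x = 0.698, y = 0.970
  n-decane: x = 0.302, y = 0.030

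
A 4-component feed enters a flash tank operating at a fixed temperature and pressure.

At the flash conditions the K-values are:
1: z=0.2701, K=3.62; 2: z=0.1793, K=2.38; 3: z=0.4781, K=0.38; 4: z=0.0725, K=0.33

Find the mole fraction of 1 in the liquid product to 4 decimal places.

x_1 = 0.1245

Rachford–Rice: g(ψ) = Σ zᵢ(Kᵢ−1)/(1+ψ(Kᵢ−1)) = 0.
Feasibility: ΣzᵢKᵢ = 1.6101, Σzᵢ/Kᵢ = 1.6278 — both > 1, two phases present.
Newton iteration, ψ⁰ = 0.6:
  ψ = 0.6000: g = -0.14274, g' = -0.9395 → ψ = 0.4481
  ψ = 0.4481: g = -0.00144, g' = -0.9415 → ψ = 0.4465
Converged at ψ = 0.4465.
Compositions from xᵢ = zᵢ/(1+ψ(Kᵢ−1)), yᵢ = Kᵢxᵢ:
  1: x = 0.1245, y = 0.4506
  2: x = 0.1109, y = 0.2640
  3: x = 0.6611, y = 0.2512
  4: x = 0.1035, y = 0.0341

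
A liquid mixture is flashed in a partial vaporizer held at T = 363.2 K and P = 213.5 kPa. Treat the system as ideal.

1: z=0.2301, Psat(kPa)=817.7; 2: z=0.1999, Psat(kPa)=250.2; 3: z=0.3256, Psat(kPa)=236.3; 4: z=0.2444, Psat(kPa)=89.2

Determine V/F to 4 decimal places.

V/F = 0.7902

Raoult's law: Kᵢ = Pᵢˢᵃᵗ/P = Pᵢˢᵃᵗ/213.5.
  K_1 = 817.7/213.5 = 3.829977, K_2 = 250.2/213.5 = 1.171897, K_3 = 236.3/213.5 = 1.106792, K_4 = 89.2/213.5 = 0.417799
Material balance + equilibrium reduce to Σ zᵢ(Kᵢ−1)/(1+V/F(Kᵢ−1)) = 0.
Feasibility: ΣzᵢKᵢ = 1.5780, Σzᵢ/Kᵢ = 1.1098 — both > 1, two phases present.
Newton iteration, V/F⁰ = 0.63:
  V/F = 0.6300: g = 0.07287, g' = -0.4526 → V/F = 0.7910
  V/F = 0.7910: g = -0.00036, g' = -0.4681 → V/F = 0.7902
Converged at V/F = 0.7902.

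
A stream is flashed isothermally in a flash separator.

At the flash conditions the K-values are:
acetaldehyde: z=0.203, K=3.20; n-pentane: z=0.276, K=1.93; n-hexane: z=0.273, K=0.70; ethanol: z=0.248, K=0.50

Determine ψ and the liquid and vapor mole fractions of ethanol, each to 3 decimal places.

Rachford–Rice: g(ψ) = Σ zᵢ(Kᵢ−1)/(1+ψ(Kᵢ−1)) = 0.
Feasibility: ΣzᵢKᵢ = 1.497, Σzᵢ/Kᵢ = 1.092 — both > 1, two phases present.
Newton–Raphson from ψ = 0.5:
  ψ = 0.500: g = 0.1262, g' = -0.478 → ψ = 0.764
  ψ = 0.764: g = 0.0098, g' = -0.422 → ψ = 0.787
Converged at ψ = 0.787.
Compositions from xᵢ = zᵢ/(1+ψ(Kᵢ−1)), yᵢ = Kᵢxᵢ:
  acetaldehyde: x = 0.074, y = 0.238
  n-pentane: x = 0.159, y = 0.308
  n-hexane: x = 0.357, y = 0.250
  ethanol: x = 0.409, y = 0.204

ψ = 0.787, x_ethanol = 0.409, y_ethanol = 0.204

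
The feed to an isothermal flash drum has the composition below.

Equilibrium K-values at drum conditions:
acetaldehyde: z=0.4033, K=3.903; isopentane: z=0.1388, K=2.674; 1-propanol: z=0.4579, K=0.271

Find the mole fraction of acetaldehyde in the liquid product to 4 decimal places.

x_acetaldehyde = 0.1534

Rachford–Rice: g(ψ) = Σ zᵢ(Kᵢ−1)/(1+ψ(Kᵢ−1)) = 0.
Check two-phase: ΣzᵢKᵢ = 2.0693 > 1 and Σzᵢ/Kᵢ = 1.8449 > 1, so g(0) = 1.0693 > 0 and g(1) = -0.8449 < 0.
Iterate (Newton) starting at ψ = 0.5:
  ψ = 0.5000: g = 0.07879, g' = -1.2833 → ψ = 0.5614
  ψ = 0.5614: g = -0.00007, g' = -1.2922 → ψ = 0.5613
Converged at ψ = 0.5613.
Compositions from xᵢ = zᵢ/(1+ψ(Kᵢ−1)), yᵢ = Kᵢxᵢ:
  acetaldehyde: x = 0.1534, y = 0.5986
  isopentane: x = 0.0716, y = 0.1913
  1-propanol: x = 0.7751, y = 0.2100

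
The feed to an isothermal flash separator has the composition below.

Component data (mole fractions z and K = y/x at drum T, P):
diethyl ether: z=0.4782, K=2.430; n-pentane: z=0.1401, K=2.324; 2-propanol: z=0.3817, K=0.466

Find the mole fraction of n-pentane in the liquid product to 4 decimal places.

x_n-pentane = 0.0645

Material balance + equilibrium reduce to Σ zᵢ(Kᵢ−1)/(1+V/F(Kᵢ−1)) = 0.
g(0) = ΣzᵢKᵢ − 1 = 0.6655 and g(1) = 1 − Σzᵢ/Kᵢ = -0.0762, so a root lies in (0, 1).
Newton iteration, V/F⁰ = 0.57:
  V/F = 0.5700: g = 0.18944, g' = -0.6015 → V/F = 0.8849
  V/F = 0.8849: g = 0.00082, g' = -0.6339 → V/F = 0.8862
Converged at V/F = 0.8862.
Compositions from xᵢ = zᵢ/(1+V/F(Kᵢ−1)), yᵢ = Kᵢxᵢ:
  diethyl ether: x = 0.2109, y = 0.5125
  n-pentane: x = 0.0645, y = 0.1498
  2-propanol: x = 0.7246, y = 0.3377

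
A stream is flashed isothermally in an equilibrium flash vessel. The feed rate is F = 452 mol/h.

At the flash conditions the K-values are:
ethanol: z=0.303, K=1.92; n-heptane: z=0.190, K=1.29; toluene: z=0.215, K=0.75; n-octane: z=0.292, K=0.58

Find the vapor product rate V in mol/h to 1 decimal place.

V = 269.9 mol/h

Rachford–Rice: g(V/F) = Σ zᵢ(Kᵢ−1)/(1+V/F(Kᵢ−1)) = 0.
g(0) = ΣzᵢKᵢ − 1 = 0.157 and g(1) = 1 − Σzᵢ/Kᵢ = -0.095, so a root lies in (0, 1).
Iterate (Newton) starting at V/F = 0.38:
  V/F = 0.380: g = 0.0509, g' = -0.243 → V/F = 0.589
  V/F = 0.589: g = 0.0018, g' = -0.229 → V/F = 0.597
Converged at V/F = 0.597.
Then V = V/F·F = 0.5972·452 = 269.9 mol/h and L = F − V = 182.1 mol/h.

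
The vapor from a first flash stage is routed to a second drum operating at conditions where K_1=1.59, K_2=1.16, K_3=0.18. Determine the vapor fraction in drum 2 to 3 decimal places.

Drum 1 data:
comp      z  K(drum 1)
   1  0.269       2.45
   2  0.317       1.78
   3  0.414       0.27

V/F (drum 2) = 0.568

Drum 1:
Let ψ₁ = V/F and solve Σ zᵢ(Kᵢ−1)/(1+ψ₁(Kᵢ−1)) = 0.
Feasibility: ΣzᵢKᵢ = 1.335, Σzᵢ/Kᵢ = 1.821 — both > 1, two phases present.
Iterate (Newton) starting at ψ₁ = 0.5:
  ψ₁ = 0.500: g = -0.0719, g' = -0.837 → ψ₁ = 0.414
  ψ₁ = 0.414: g = -0.0025, g' = -0.784 → ψ₁ = 0.411
Converged at ψ₁ = 0.411.
Drum-1 compositions:
  1: x = 0.169, y = 0.413
  2: x = 0.240, y = 0.427
  3: x = 0.591, y = 0.160
Drum-2 feed = drum-1 vapor: z₂ = (0.4130, 0.4273, 0.1597).
Drum 2:
Let ψ₂ = V/F and solve Σ zᵢ(Kᵢ−1)/(1+ψ₂(Kᵢ−1)) = 0.
Feasibility: ΣzᵢKᵢ = 1.181, Σzᵢ/Kᵢ = 1.515 — both > 1, two phases present.
Iterate (Newton) starting at ψ₂ = 0.61:
  ψ₂ = 0.610: g = -0.0205, g' = -0.517 → ψ₂ = 0.570
  ψ₂ = 0.570: g = -0.0010, g' = -0.469 → ψ₂ = 0.568
Converged at ψ₂ = 0.568.
  1: x = 0.309, y = 0.492
  2: x = 0.392, y = 0.454
  3: x = 0.299, y = 0.054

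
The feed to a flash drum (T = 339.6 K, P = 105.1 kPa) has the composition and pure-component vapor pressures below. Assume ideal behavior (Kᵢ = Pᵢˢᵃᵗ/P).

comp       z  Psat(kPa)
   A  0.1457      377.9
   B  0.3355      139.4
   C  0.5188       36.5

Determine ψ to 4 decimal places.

ψ = 0.1515

Raoult's law: Kᵢ = Pᵢˢᵃᵗ/P = Pᵢˢᵃᵗ/105.1.
  K_A = 377.9/105.1 = 3.595623, K_B = 139.4/105.1 = 1.326356, K_C = 36.5/105.1 = 0.347288
Material balance + equilibrium reduce to Σ zᵢ(Kᵢ−1)/(1+ψ(Kᵢ−1)) = 0.
Feasibility: ΣzᵢKᵢ = 1.1490, Σzᵢ/Kᵢ = 1.7873 — both > 1, two phases present.
Newton–Raphson from ψ = 0.3:
  ψ = 0.3000: g = -0.10873, g' = -0.6817 → ψ = 0.1405
  ψ = 0.1405: g = 0.00900, g' = -0.8277 → ψ = 0.1514
  ψ = 0.1514: g = 0.00009, g' = -0.8105 → ψ = 0.1515
Converged at ψ = 0.1515.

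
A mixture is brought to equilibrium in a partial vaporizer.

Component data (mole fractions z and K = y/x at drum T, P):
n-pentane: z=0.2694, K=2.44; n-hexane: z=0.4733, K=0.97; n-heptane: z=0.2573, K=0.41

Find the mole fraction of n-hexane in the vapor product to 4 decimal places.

Rachford–Rice: g(ψ) = Σ zᵢ(Kᵢ−1)/(1+ψ(Kᵢ−1)) = 0.
Feasibility: ΣzᵢKᵢ = 1.2219, Σzᵢ/Kᵢ = 1.2259 — both > 1, two phases present.
Newton–Raphson from ψ = 0.63:
  ψ = 0.6300: g = -0.05268, g' = -0.3809 → ψ = 0.4917
  ψ = 0.4917: g = -0.00113, g' = -0.3696 → ψ = 0.4886
Converged at ψ = 0.4886.
Compositions from xᵢ = zᵢ/(1+ψ(Kᵢ−1)), yᵢ = Kᵢxᵢ:
  n-pentane: x = 0.1581, y = 0.3858
  n-hexane: x = 0.4803, y = 0.4659
  n-heptane: x = 0.3615, y = 0.1482

y_n-hexane = 0.4659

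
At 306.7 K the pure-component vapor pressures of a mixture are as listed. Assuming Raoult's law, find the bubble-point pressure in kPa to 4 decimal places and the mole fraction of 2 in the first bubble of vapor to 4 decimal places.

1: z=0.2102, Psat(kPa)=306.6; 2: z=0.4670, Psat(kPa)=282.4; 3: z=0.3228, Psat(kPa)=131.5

At the bubble point ψ → 0, so ΣzᵢKᵢ = 1 with Kᵢ = Pᵢˢᵃᵗ/P ⇒ P = ΣzᵢPᵢˢᵃᵗ.
P = 0.2102·306.6 + 0.4670·282.4 + 0.3228·131.5 = 238.7763 kPa
yᵢ = zᵢPᵢˢᵃᵗ/P ⇒ y_2 = 0.4670·282.4/238.7763 = 0.5523

Pbub = 238.7763 kPa, y_2 = 0.5523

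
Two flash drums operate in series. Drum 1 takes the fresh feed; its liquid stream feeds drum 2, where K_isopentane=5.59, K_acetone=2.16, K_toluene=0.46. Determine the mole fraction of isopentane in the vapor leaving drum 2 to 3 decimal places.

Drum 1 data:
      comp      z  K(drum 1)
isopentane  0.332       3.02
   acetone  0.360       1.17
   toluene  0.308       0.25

y_isopentane (drum 2) = 0.233

Drum 1:
Let ψ₁ = V/F and solve Σ zᵢ(Kᵢ−1)/(1+ψ₁(Kᵢ−1)) = 0.
g(0) = ΣzᵢKᵢ − 1 = 0.501 and g(1) = 1 − Σzᵢ/Kᵢ = -0.650, so a root lies in (0, 1).
Iterate (Newton) starting at ψ₁ = 0.5:
  ψ₁ = 0.500: g = 0.0205, g' = -0.788 → ψ₁ = 0.526
Converged at ψ₁ = 0.526.
Drum-1 compositions:
  isopentane: x = 0.161, y = 0.486
  acetone: x = 0.330, y = 0.387
  toluene: x = 0.509, y = 0.127
Drum-2 feed = drum-1 liquid: z₂ = (0.1610, 0.3305, 0.5085).
Drum 2:
Newton iteration, ψ₂⁰ = 0.5:
  ψ₂ = 0.500: g = 0.0907, g' = -0.769 → ψ₂ = 0.618
  ψ₂ = 0.618: g = 0.0037, g' = -0.715 → ψ₂ = 0.623
Converged at ψ₂ = 0.623.
  isopentane: x = 0.042, y = 0.233
  acetone: x = 0.192, y = 0.414
  toluene: x = 0.766, y = 0.353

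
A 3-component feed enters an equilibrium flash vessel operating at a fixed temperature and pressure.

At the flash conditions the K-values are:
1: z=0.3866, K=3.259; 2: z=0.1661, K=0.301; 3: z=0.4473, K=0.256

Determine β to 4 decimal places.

Newton–Raphson from β = 0.35:
  β = 0.3500: g = -0.11595, g' = -1.2102 → β = 0.2542
  β = 0.2542: g = 0.00318, g' = -1.2927 → β = 0.2566
Converged at β = 0.2566.

β = 0.2566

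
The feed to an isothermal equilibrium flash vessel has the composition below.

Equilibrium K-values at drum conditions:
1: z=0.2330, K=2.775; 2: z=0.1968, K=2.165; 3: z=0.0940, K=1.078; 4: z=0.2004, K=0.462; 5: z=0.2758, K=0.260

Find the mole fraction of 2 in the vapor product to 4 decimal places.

Newton iteration, V/F⁰ = 0.5:
  V/F = 0.5000: g = -0.10040, g' = -0.8023 → V/F = 0.3749
  V/F = 0.3749: g = -0.00245, g' = -0.7749 → V/F = 0.3717
Converged at V/F = 0.3717.
Compositions from xᵢ = zᵢ/(1+V/F(Kᵢ−1)), yᵢ = Kᵢxᵢ:
  1: x = 0.1404, y = 0.3896
  2: x = 0.1373, y = 0.2973
  3: x = 0.0914, y = 0.0985
  4: x = 0.2505, y = 0.1157
  5: x = 0.3804, y = 0.0989

y_2 = 0.2973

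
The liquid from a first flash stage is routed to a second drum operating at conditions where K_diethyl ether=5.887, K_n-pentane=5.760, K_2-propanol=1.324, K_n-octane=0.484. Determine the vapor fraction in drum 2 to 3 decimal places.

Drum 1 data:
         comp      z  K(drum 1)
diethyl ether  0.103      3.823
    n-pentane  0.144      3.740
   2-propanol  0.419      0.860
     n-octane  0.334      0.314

Drum 1:
Let ψ₁ = V/F and solve Σ zᵢ(Kᵢ−1)/(1+ψ₁(Kᵢ−1)) = 0.
g(0) = ΣzᵢKᵢ − 1 = 0.398 and g(1) = 1 − Σzᵢ/Kᵢ = -0.616, so a root lies in (0, 1).
Newton iteration, ψ₁⁰ = 0.55:
  ψ₁ = 0.550: g = -0.1602, g' = -0.713 → ψ₁ = 0.325
  ψ₁ = 0.325: g = 0.0038, g' = -0.795 → ψ₁ = 0.330
Converged at ψ₁ = 0.330.
Drum-1 compositions:
  diethyl ether: x = 0.053, y = 0.204
  n-pentane: x = 0.076, y = 0.283
  2-propanol: x = 0.439, y = 0.378
  n-octane: x = 0.432, y = 0.136
Drum-2 feed = drum-1 liquid: z₂ = (0.0533, 0.0756, 0.4393, 0.4318).
Drum 2:
Rachford–Rice: g(ψ₂) = Σ zᵢ(Kᵢ−1)/(1+ψ₂(Kᵢ−1)) = 0.
Feasibility: ΣzᵢKᵢ = 1.540, Σzᵢ/Kᵢ = 1.246 — both > 1, two phases present.
Newton–Raphson from ψ₂ = 0.37:
  ψ₂ = 0.370: g = 0.0749, g' = -0.599 → ψ₂ = 0.495
  ψ₂ = 0.495: g = 0.0069, g' = -0.503 → ψ₂ = 0.509
Converged at ψ₂ = 0.509.
  diethyl ether: x = 0.015, y = 0.090
  n-pentane: x = 0.022, y = 0.127
  2-propanol: x = 0.377, y = 0.499
  n-octane: x = 0.585, y = 0.283

V/F (drum 2) = 0.509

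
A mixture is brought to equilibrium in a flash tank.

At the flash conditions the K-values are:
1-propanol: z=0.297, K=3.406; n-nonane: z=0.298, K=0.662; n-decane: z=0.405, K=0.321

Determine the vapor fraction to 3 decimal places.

ψ = 0.255

Rachford–Rice: g(ψ) = Σ zᵢ(Kᵢ−1)/(1+ψ(Kᵢ−1)) = 0.
Feasibility: ΣzᵢKᵢ = 1.339, Σzᵢ/Kᵢ = 1.799 — both > 1, two phases present.
Iterate (Newton) starting at ψ = 0.48:
  ψ = 0.480: g = -0.1966, g' = -0.830 → ψ = 0.243
  ψ = 0.243: g = 0.0118, g' = -0.993 → ψ = 0.255
Converged at ψ = 0.255.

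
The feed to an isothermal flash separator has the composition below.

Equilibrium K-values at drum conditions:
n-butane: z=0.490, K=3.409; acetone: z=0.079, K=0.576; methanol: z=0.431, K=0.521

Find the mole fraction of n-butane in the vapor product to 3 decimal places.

y_n-butane = 0.558

Let β = V/F and solve Σ zᵢ(Kᵢ−1)/(1+β(Kᵢ−1)) = 0.
Feasibility: ΣzᵢKᵢ = 1.940, Σzᵢ/Kᵢ = 1.108 — both > 1, two phases present.
Newton iteration, β⁰ = 0.56:
  β = 0.560: g = 0.1765, g' = -0.724 → β = 0.804
  β = 0.804: g = 0.0156, g' = -0.624 → β = 0.829
Converged at β = 0.829.
Compositions from xᵢ = zᵢ/(1+β(Kᵢ−1)), yᵢ = Kᵢxᵢ:
  n-butane: x = 0.164, y = 0.558
  acetone: x = 0.122, y = 0.070
  methanol: x = 0.715, y = 0.372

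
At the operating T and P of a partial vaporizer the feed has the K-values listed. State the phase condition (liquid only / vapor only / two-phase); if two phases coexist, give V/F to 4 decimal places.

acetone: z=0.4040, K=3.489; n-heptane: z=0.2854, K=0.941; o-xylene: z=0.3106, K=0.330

two-phase, V/F = 0.6475

ΣzᵢKᵢ = 1.7806; Σzᵢ/Kᵢ = 1.3603.
Both exceed 1, so a two-phase solution exists.
Let ψ = V/F and solve Σ zᵢ(Kᵢ−1)/(1+ψ(Kᵢ−1)) = 0.
Newton–Raphson from ψ = 0.5:
  ψ = 0.5000: g = 0.11772, g' = -0.8132 → ψ = 0.6448
  ψ = 0.6448: g = 0.00215, g' = -0.8021 → ψ = 0.6475
Converged at ψ = 0.6475.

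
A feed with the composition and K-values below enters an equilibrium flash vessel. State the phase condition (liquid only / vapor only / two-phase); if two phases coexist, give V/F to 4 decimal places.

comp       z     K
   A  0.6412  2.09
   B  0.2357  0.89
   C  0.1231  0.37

ΣzᵢKᵢ = 1.5954; Σzᵢ/Kᵢ = 0.9043.
Since Σzᵢ/Kᵢ < 1 the mixture is above its dew point — single vapor phase.

vapor only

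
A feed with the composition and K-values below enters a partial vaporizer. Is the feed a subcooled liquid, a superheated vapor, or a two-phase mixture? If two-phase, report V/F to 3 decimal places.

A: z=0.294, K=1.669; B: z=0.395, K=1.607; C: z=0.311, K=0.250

two-phase, V/F = 0.427

ΣzᵢKᵢ = 1.203; Σzᵢ/Kᵢ = 1.666.
Both exceed 1, so a two-phase solution exists.
Rachford–Rice: g(ψ) = Σ zᵢ(Kᵢ−1)/(1+ψ(Kᵢ−1)) = 0.
Newton iteration, ψ⁰ = 0.48:
  ψ = 0.480: g = -0.0299, g' = -0.590 → ψ = 0.429
  ψ = 0.429: g = -0.0010, g' = -0.552 → ψ = 0.427
Converged at ψ = 0.427.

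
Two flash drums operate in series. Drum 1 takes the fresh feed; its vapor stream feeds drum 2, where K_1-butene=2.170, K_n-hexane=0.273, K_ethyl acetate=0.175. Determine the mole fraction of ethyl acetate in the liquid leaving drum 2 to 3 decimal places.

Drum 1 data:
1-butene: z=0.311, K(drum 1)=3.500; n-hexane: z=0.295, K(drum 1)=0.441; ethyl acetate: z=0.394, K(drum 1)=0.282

x_ethyl acetate (drum 2) = 0.305

Drum 1:
Material balance + equilibrium reduce to Σ zᵢ(Kᵢ−1)/(1+ψ₁(Kᵢ−1)) = 0.
Feasibility: ΣzᵢKᵢ = 1.330, Σzᵢ/Kᵢ = 2.155 — both > 1, two phases present.
Newton–Raphson from ψ₁ = 0.59:
  ψ₁ = 0.590: g = -0.4227, g' = -1.134 → ψ₁ = 0.217
  ψ₁ = 0.217: g = -0.0190, g' = -1.221 → ψ₁ = 0.202
Converged at ψ₁ = 0.202.
Drum-1 compositions:
  1-butene: x = 0.207, y = 0.723
  n-hexane: x = 0.333, y = 0.147
  ethyl acetate: x = 0.461, y = 0.130
Drum-2 feed = drum-1 vapor: z₂ = (0.7234, 0.1466, 0.1299).
Drum 2:
Iterate (Newton) starting at ψ₂ = 0.59:
  ψ₂ = 0.590: g = 0.1052, g' = -0.920 → ψ₂ = 0.704
  ψ₂ = 0.704: g = -0.0104, g' = -1.127 → ψ₂ = 0.695
Converged at ψ₂ = 0.695.
  1-butene: x = 0.399, y = 0.866
  n-hexane: x = 0.296, y = 0.081
  ethyl acetate: x = 0.305, y = 0.053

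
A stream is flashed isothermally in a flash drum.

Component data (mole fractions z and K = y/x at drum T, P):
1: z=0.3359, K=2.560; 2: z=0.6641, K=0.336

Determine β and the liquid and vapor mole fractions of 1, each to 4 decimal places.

β = 0.0802, x_1 = 0.2986, y_1 = 0.7643

Rachford–Rice: g(β) = Σ zᵢ(Kᵢ−1)/(1+β(Kᵢ−1)) = 0.
g(0) = ΣzᵢKᵢ − 1 = 0.0830 and g(1) = 1 − Σzᵢ/Kᵢ = -1.1077, so a root lies in (0, 1).
Newton iteration, β⁰ = 0.65:
  β = 0.6500: g = -0.51562, g' = -1.1078 → β = 0.1846
  β = 0.1846: g = -0.09569, g' = -0.8731 → β = 0.0750
  β = 0.0750: g = 0.00508, g' = -0.9795 → β = 0.0801
  β = 0.0801: g = 0.00002, g' = -0.9725 → β = 0.0802
Converged at β = 0.0802.
Compositions from xᵢ = zᵢ/(1+β(Kᵢ−1)), yᵢ = Kᵢxᵢ:
  1: x = 0.2986, y = 0.7643
  2: x = 0.7014, y = 0.2357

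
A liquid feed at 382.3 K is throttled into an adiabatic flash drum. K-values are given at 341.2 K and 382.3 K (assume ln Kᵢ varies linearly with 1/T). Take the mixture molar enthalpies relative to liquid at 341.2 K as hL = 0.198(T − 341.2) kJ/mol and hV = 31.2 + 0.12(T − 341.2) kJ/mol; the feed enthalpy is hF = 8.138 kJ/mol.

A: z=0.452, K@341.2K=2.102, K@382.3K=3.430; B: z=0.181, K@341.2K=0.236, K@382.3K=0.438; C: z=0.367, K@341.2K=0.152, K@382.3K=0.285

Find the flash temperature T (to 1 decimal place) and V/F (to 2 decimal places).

Adiabatic flash: solve Rachford–Rice at each trial T, then check hF = ψ·hV(T) + (1−ψ)·hL(T).
  T = 341.2 K: K = (2.102, 0.236, 0.152), RR gives ψ = 0.054, H_out = 1.676 kJ/mol
  T = 382.3 K: K = (3.430, 0.438, 0.285), RR gives ψ = 0.451, H_out = 20.776 kJ/mol
  T = 361.8 K: K = (2.724, 0.327, 0.212), RR gives ψ = 0.284, H_out = 12.488 kJ/mol
  T = 351.5 K: K = (2.402, 0.279, 0.180), RR gives ψ = 0.183, H_out = 7.609 kJ/mol
  T = 356.6 K: K = (2.559, 0.303, 0.196), RR gives ψ = 0.236, H_out = 10.119 kJ/mol
  T = 354.1 K: K = (2.481, 0.291, 0.188), RR gives ψ = 0.211, H_out = 8.915 kJ/mol
  T = 352.8 K: K = (2.442, 0.285, 0.184), RR gives ψ = 0.197, H_out = 8.270 kJ/mol
Linear interpolation between T = 351.5 (H_out = 7.609) and T = 352.8 (H_out = 8.270) on hF = 8.138 gives T ≈ 352.5 K, at which ψ = 0.19.

T = 352.5 K, V/F = 0.19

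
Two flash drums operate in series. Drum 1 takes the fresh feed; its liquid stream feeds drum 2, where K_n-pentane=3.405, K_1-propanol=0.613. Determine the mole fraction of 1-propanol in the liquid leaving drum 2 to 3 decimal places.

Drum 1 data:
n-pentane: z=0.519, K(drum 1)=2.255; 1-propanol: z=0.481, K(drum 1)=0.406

Drum 1:
Rachford–Rice: g(ψ₁) = Σ zᵢ(Kᵢ−1)/(1+ψ₁(Kᵢ−1)) = 0.
Check two-phase: ΣzᵢKᵢ = 1.366 > 1 and Σzᵢ/Kᵢ = 1.415 > 1, so g(0) = 0.366 > 0 and g(1) = -0.415 < 0.
Iterate (Newton) starting at ψ₁ = 0.5:
  ψ₁ = 0.500: g = -0.0062, g' = -0.652 → ψ₁ = 0.490
Converged at ψ₁ = 0.490.
Drum-1 compositions:
  n-pentane: x = 0.321, y = 0.724
  1-propanol: x = 0.679, y = 0.276
Drum-2 feed = drum-1 liquid: z₂ = (0.3213, 0.6787).
Drum 2:
Binary case is linear: z₁(K₁−1)(1+ψ₂(K₂−1)) + z₂(K₂−1)(1+ψ₂(K₁−1)) = 0
⇒ ψ₂ = [z₁(K₁−1)+z₂(K₂−1)] / [−(K₁−1)(K₂−1)] = 0.5099/0.9307 = 0.548
  n-pentane: x = 0.139, y = 0.472
  1-propanol: x = 0.861, y = 0.528

x_1-propanol (drum 2) = 0.861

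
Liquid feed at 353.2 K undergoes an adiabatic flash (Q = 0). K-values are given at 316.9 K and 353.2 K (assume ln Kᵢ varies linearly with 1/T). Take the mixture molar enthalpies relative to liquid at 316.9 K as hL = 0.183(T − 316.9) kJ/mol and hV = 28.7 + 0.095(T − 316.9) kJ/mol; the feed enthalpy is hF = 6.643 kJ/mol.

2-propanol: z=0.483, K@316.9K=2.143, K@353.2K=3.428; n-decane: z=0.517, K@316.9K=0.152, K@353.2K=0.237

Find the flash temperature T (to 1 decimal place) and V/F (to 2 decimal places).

T = 323.3 K, V/F = 0.19

Adiabatic flash: solve Rachford–Rice at each trial T, then check hF = ψ·hV(T) + (1−ψ)·hL(T).
  T = 316.9 K: K = (2.143, 0.152), RR gives ψ = 0.117, H_out = 3.365 kJ/mol
  T = 353.2 K: K = (3.428, 0.237), RR gives ψ = 0.420, H_out = 17.358 kJ/mol
  T = 335.0 K: K = (2.743, 0.192), RR gives ψ = 0.301, H_out = 11.477 kJ/mol
  T = 325.9 K: K = (2.431, 0.171), RR gives ψ = 0.222, H_out = 7.832 kJ/mol
  T = 321.4 K: K = (2.285, 0.161), RR gives ψ = 0.174, H_out = 5.736 kJ/mol
  T = 323.6 K: K = (2.356, 0.166), RR gives ψ = 0.198, H_out = 6.790 kJ/mol
Linear interpolation between T = 321.4 (H_out = 5.736) and T = 323.6 (H_out = 6.790) on hF = 6.643 gives T ≈ 323.3 K, at which ψ = 0.19.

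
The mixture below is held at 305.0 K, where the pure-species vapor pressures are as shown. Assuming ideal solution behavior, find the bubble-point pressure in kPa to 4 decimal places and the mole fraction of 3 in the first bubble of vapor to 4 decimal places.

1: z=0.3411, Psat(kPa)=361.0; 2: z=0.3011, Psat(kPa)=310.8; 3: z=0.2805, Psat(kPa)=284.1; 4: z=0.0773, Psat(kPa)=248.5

At the bubble point ψ → 0, so ΣzᵢKᵢ = 1 with Kᵢ = Pᵢˢᵃᵗ/P ⇒ P = ΣzᵢPᵢˢᵃᵗ.
P = 0.3411·361.0 + 0.3011·310.8 + 0.2805·284.1 + 0.0773·248.5 = 315.6181 kPa
yᵢ = zᵢPᵢˢᵃᵗ/P ⇒ y_3 = 0.2805·284.1/315.6181 = 0.2525

Pbub = 315.6181 kPa, y_3 = 0.2525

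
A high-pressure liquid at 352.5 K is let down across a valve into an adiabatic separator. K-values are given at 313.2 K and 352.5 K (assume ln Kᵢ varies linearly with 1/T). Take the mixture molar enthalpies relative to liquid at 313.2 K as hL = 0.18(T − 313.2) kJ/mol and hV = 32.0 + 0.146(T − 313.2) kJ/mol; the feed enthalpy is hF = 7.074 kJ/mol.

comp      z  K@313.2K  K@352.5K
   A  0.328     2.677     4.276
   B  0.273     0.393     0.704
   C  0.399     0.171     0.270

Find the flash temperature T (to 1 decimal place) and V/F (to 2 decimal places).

Adiabatic flash: solve Rachford–Rice at each trial T, then check hF = ψ·hV(T) + (1−ψ)·hL(T).
  T = 313.2 K: K = (2.677, 0.393, 0.171), RR gives ψ = 0.043, H_out = 1.374 kJ/mol
  T = 352.5 K: K = (4.276, 0.704, 0.270), RR gives ψ = 0.366, H_out = 18.312 kJ/mol
  T = 332.9 K: K = (3.432, 0.536, 0.218), RR gives ψ = 0.221, H_out = 10.478 kJ/mol
  T = 323.0 K: K = (3.041, 0.461, 0.194), RR gives ψ = 0.139, H_out = 6.164 kJ/mol
  T = 327.9 K: K = (3.232, 0.497, 0.205), RR gives ψ = 0.181, H_out = 8.347 kJ/mol
  T = 325.4 K: K = (3.134, 0.478, 0.199), RR gives ψ = 0.160, H_out = 7.247 kJ/mol
Linear interpolation between T = 323.0 (H_out = 6.164) and T = 325.4 (H_out = 7.247) on hF = 7.074 gives T ≈ 325.0 K, at which ψ = 0.16.

T = 325.0 K, V/F = 0.16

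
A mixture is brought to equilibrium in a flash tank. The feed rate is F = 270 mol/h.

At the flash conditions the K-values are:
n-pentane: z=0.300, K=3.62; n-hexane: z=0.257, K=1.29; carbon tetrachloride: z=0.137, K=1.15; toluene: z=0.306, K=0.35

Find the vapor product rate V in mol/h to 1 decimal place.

V = 186.3 mol/h

Let ψ = V/F and solve Σ zᵢ(Kᵢ−1)/(1+ψ(Kᵢ−1)) = 0.
Check two-phase: ΣzᵢKᵢ = 1.682 > 1 and Σzᵢ/Kᵢ = 1.276 > 1, so g(0) = 0.682 > 0 and g(1) = -0.276 < 0.
Newton–Raphson from ψ = 0.5:
  ψ = 0.500: g = 0.1298, g' = -0.689 → ψ = 0.688
  ψ = 0.688: g = 0.0011, g' = -0.703 → ψ = 0.690
Converged at ψ = 0.690.
Then V = ψ·F = 0.6900·270 = 186.3 mol/h and L = F − V = 83.7 mol/h.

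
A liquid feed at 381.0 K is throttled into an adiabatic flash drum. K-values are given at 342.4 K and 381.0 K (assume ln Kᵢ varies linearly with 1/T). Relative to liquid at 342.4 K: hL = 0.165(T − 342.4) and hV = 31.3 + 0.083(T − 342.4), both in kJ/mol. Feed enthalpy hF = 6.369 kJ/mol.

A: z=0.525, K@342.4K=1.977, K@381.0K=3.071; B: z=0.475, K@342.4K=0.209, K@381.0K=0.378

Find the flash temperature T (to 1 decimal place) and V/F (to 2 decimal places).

Adiabatic flash: solve Rachford–Rice at each trial T, then check hF = ψ·hV(T) + (1−ψ)·hL(T).
  T = 342.4 K: K = (1.977, 0.209), RR gives ψ = 0.178, H_out = 5.557 kJ/mol
  T = 381.0 K: K = (3.071, 0.378), RR gives ψ = 0.615, H_out = 23.663 kJ/mol
  T = 361.7 K: K = (2.493, 0.286), RR gives ψ = 0.417, H_out = 15.568 kJ/mol
  T = 352.0 K: K = (2.226, 0.245), RR gives ψ = 0.308, H_out = 10.982 kJ/mol
  T = 347.2 K: K = (2.099, 0.227), RR gives ψ = 0.247, H_out = 8.419 kJ/mol
  T = 344.8 K: K = (2.038, 0.218), RR gives ψ = 0.213, H_out = 7.032 kJ/mol
Linear interpolation between T = 342.4 (H_out = 5.557) and T = 344.8 (H_out = 7.032) on hF = 6.369 gives T ≈ 343.7 K, at which ψ = 0.20.

T = 343.7 K, V/F = 0.20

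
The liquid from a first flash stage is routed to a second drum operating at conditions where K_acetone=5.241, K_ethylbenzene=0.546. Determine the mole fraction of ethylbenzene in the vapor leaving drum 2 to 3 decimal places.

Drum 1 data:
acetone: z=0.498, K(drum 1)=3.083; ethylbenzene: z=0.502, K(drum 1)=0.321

Drum 1:
Rachford–Rice: g(ψ₁) = Σ zᵢ(Kᵢ−1)/(1+ψ₁(Kᵢ−1)) = 0.
g(0) = ΣzᵢKᵢ − 1 = 0.696 and g(1) = 1 − Σzᵢ/Kᵢ = -0.725, so a root lies in (0, 1).
Binary case is linear: z₁(K₁−1)(1+ψ₁(K₂−1)) + z₂(K₂−1)(1+ψ₁(K₁−1)) = 0
⇒ ψ₁ = [z₁(K₁−1)+z₂(K₂−1)] / [−(K₁−1)(K₂−1)] = 0.6965/1.4144 = 0.492
Drum-1 compositions:
  acetone: x = 0.246, y = 0.758
  ethylbenzene: x = 0.754, y = 0.242
Drum-2 feed = drum-1 liquid: z₂ = (0.2458, 0.7542).
Drum 2:
Let ψ₂ = V/F and solve Σ zᵢ(Kᵢ−1)/(1+ψ₂(Kᵢ−1)) = 0.
Check two-phase: ΣzᵢKᵢ = 1.700 > 1 and Σzᵢ/Kᵢ = 1.428 > 1, so g(0) = 0.700 > 0 and g(1) = -0.428 < 0.
Newton iteration, ψ₂⁰ = 0.5:
  ψ₂ = 0.500: g = -0.1088, g' = -0.714 → ψ₂ = 0.348
  ψ₂ = 0.348: g = 0.0148, g' = -0.941 → ψ₂ = 0.363
  ψ₂ = 0.363: g = 0.0003, g' = -0.908 → ψ₂ = 0.364
Converged at ψ₂ = 0.364.
  acetone: x = 0.097, y = 0.507
  ethylbenzene: x = 0.903, y = 0.493

y_ethylbenzene (drum 2) = 0.493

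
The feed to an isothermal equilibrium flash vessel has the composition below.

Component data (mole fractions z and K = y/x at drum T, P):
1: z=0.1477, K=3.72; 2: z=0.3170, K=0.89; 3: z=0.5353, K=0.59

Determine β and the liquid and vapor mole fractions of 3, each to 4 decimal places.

β = 0.1753, x_3 = 0.5768, y_3 = 0.3403

Rachford–Rice: g(β) = Σ zᵢ(Kᵢ−1)/(1+β(Kᵢ−1)) = 0.
g(0) = ΣzᵢKᵢ − 1 = 0.1474 and g(1) = 1 − Σzᵢ/Kᵢ = -0.3032, so a root lies in (0, 1).
Newton iteration, β⁰ = 0.54:
  β = 0.5400: g = -0.15623, g' = -0.3321 → β = 0.0695
  β = 0.0695: g = 0.07680, g' = -0.8721 → β = 0.1576
  β = 0.1576: g = 0.01109, g' = -0.6422 → β = 0.1749
  β = 0.1749: g = 0.00028, g' = -0.6103 → β = 0.1753
Converged at β = 0.1753.
Compositions from xᵢ = zᵢ/(1+β(Kᵢ−1)), yᵢ = Kᵢxᵢ:
  1: x = 0.1000, y = 0.3720
  2: x = 0.3232, y = 0.2877
  3: x = 0.5768, y = 0.3403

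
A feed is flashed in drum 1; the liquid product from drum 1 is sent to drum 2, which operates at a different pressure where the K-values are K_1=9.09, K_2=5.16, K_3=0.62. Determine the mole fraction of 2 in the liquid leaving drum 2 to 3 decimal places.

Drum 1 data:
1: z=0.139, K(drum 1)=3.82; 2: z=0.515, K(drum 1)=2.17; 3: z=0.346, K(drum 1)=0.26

x_2 (drum 2) = 0.071

Drum 1:
Iterate (Newton) starting at ψ₁ = 0.43:
  ψ₁ = 0.430: g = 0.2025, g' = -0.945 → ψ₁ = 0.644
  ψ₁ = 0.644: g = -0.0065, g' = -1.060 → ψ₁ = 0.638
Converged at ψ₁ = 0.638.
Drum-1 compositions:
  1: x = 0.050, y = 0.190
  2: x = 0.295, y = 0.640
  3: x = 0.655, y = 0.170
Drum-2 feed = drum-1 liquid: z₂ = (0.0497, 0.2949, 0.6555).
Drum 2:
Material balance + equilibrium reduce to Σ zᵢ(Kᵢ−1)/(1+ψ₂(Kᵢ−1)) = 0.
Check two-phase: ΣzᵢKᵢ = 2.379 > 1 and Σzᵢ/Kᵢ = 1.120 > 1, so g(0) = 1.379 > 0 and g(1) = -0.120 < 0.
Newton iteration, ψ₂⁰ = 0.57:
  ψ₂ = 0.570: g = 0.1175, g' = -0.706 → ψ₂ = 0.736
  ψ₂ = 0.736: g = 0.0138, g' = -0.559 → ψ₂ = 0.761
Converged at ψ₂ = 0.761.
  1: x = 0.007, y = 0.063
  2: x = 0.071, y = 0.365
  3: x = 0.922, y = 0.572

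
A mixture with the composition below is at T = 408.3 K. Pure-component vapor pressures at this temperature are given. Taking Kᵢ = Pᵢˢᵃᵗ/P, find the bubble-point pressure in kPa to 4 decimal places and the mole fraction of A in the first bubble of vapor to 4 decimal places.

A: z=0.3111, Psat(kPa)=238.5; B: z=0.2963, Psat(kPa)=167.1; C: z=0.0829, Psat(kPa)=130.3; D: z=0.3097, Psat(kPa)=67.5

Pbub = 155.4157 kPa, y_A = 0.4774

At the bubble point ψ → 0, so ΣzᵢKᵢ = 1 with Kᵢ = Pᵢˢᵃᵗ/P ⇒ P = ΣzᵢPᵢˢᵃᵗ.
P = 0.3111·238.5 + 0.2963·167.1 + 0.0829·130.3 + 0.3097·67.5 = 155.4157 kPa
yᵢ = zᵢPᵢˢᵃᵗ/P ⇒ y_A = 0.3111·238.5/155.4157 = 0.4774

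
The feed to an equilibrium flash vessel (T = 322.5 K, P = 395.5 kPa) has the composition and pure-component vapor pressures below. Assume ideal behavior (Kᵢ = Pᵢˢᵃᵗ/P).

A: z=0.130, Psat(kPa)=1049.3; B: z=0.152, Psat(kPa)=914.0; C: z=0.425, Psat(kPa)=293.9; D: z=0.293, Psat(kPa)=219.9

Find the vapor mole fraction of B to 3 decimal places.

Raoult's law: Kᵢ = Pᵢˢᵃᵗ/P = Pᵢˢᵃᵗ/395.5.
  K_A = 1049.3/395.5 = 2.65310, K_B = 914.0/395.5 = 2.31100, K_C = 293.9/395.5 = 0.74311, K_D = 219.9/395.5 = 0.55601
Rachford–Rice: g(β) = Σ zᵢ(Kᵢ−1)/(1+β(Kᵢ−1)) = 0.
Check two-phase: ΣzᵢKᵢ = 1.175 > 1 and Σzᵢ/Kᵢ = 1.214 > 1, so g(0) = 0.175 > 0 and g(1) = -0.214 < 0.
Newton–Raphson from β = 0.5:
  β = 0.500: g = -0.0545, g' = -0.334 → β = 0.337
  β = 0.337: g = 0.0037, g' = -0.386 → β = 0.347
Converged at β = 0.347.
Compositions from xᵢ = zᵢ/(1+β(Kᵢ−1)), yᵢ = Kᵢxᵢ:
  A: x = 0.083, y = 0.219
  B: x = 0.105, y = 0.242
  C: x = 0.467, y = 0.347
  D: x = 0.346, y = 0.193

y_B = 0.242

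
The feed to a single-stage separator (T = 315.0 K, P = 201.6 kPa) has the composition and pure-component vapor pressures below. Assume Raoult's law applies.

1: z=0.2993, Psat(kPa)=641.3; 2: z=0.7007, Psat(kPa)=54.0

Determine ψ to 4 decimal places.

ψ = 0.0875

Raoult's law: Kᵢ = Pᵢˢᵃᵗ/P = Pᵢˢᵃᵗ/201.6.
  K_1 = 641.3/201.6 = 3.181052, K_2 = 54.0/201.6 = 0.267857
Binary case is linear: z₁(K₁−1)(1+ψ(K₂−1)) + z₂(K₂−1)(1+ψ(K₁−1)) = 0
⇒ ψ = [z₁(K₁−1)+z₂(K₂−1)] / [−(K₁−1)(K₂−1)] = 0.13978/1.59684 = 0.0875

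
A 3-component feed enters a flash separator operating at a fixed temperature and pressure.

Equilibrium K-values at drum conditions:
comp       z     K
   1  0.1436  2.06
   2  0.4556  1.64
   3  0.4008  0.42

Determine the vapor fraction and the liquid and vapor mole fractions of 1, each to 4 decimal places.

ψ = 0.4841, x_1 = 0.0949, y_1 = 0.1955

Rachford–Rice: g(ψ) = Σ zᵢ(Kᵢ−1)/(1+ψ(Kᵢ−1)) = 0.
Feasibility: ΣzᵢKᵢ = 1.2113, Σzᵢ/Kᵢ = 1.3018 — both > 1, two phases present.
Newton iteration, ψ⁰ = 0.45:
  ψ = 0.4500: g = 0.01488, g' = -0.4333 → ψ = 0.4843
  ψ = 0.4843: g = -0.00011, g' = -0.4399 → ψ = 0.4841
Converged at ψ = 0.4841.
Compositions from xᵢ = zᵢ/(1+ψ(Kᵢ−1)), yᵢ = Kᵢxᵢ:
  1: x = 0.0949, y = 0.1955
  2: x = 0.3478, y = 0.5705
  3: x = 0.5573, y = 0.2340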